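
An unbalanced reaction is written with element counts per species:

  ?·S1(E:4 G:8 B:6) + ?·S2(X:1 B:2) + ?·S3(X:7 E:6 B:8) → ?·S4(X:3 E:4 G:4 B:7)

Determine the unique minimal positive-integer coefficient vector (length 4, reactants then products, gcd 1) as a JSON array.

X: 3·0+4·1+2·7 = 18 | 6·3 = 18
E: 3·4+4·0+2·6 = 24 | 6·4 = 24
G: 3·8+4·0+2·0 = 24 | 6·4 = 24
B: 3·6+4·2+2·8 = 42 | 6·7 = 42
gcd(3,4,2,6) = 1

Coefficients: [3, 4, 2, 6]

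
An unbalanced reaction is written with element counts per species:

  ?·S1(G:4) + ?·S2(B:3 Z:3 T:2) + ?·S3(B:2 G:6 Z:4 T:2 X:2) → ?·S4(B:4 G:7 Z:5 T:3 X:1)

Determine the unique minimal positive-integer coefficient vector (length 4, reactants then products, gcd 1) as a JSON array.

Coefficients: [2, 2, 1, 2]

B: 2·0+2·3+1·2 = 8 | 2·4 = 8
G: 2·4+2·0+1·6 = 14 | 2·7 = 14
Z: 2·0+2·3+1·4 = 10 | 2·5 = 10
T: 2·0+2·2+1·2 = 6 | 2·3 = 6
X: 2·0+2·0+1·2 = 2 | 2·1 = 2
gcd(2,2,1,2) = 1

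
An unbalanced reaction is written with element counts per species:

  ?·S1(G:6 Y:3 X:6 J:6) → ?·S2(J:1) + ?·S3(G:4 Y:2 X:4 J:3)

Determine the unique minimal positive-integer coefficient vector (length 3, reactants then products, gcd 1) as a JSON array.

G: 2·6 = 12 | 3·0+3·4 = 12
Y: 2·3 = 6 | 3·0+3·2 = 6
X: 2·6 = 12 | 3·0+3·4 = 12
J: 2·6 = 12 | 3·1+3·3 = 12
gcd(2,3,3) = 1

Coefficients: [2, 3, 3]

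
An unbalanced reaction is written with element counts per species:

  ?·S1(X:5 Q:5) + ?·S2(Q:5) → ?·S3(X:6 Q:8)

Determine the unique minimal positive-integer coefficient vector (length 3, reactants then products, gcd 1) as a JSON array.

X: 6·5+2·0 = 30 | 5·6 = 30
Q: 6·5+2·5 = 40 | 5·8 = 40
gcd(6,2,5) = 1

Coefficients: [6, 2, 5]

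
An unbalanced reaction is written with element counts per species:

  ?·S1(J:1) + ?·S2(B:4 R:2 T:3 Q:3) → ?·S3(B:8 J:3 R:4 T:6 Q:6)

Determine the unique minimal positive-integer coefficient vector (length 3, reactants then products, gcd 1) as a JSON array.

Coefficients: [3, 2, 1]

B: 3·0+2·4 = 8 | 1·8 = 8
J: 3·1+2·0 = 3 | 1·3 = 3
R: 3·0+2·2 = 4 | 1·4 = 4
T: 3·0+2·3 = 6 | 1·6 = 6
Q: 3·0+2·3 = 6 | 1·6 = 6
gcd(3,2,1) = 1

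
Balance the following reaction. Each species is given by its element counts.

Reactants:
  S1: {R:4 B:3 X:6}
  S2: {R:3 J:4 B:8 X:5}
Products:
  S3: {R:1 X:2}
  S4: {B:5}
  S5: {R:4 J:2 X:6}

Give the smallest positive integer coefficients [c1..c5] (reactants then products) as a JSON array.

R: 3·4+2·3 = 18 | 2·1+5·0+4·4 = 18
J: 3·0+2·4 = 8 | 2·0+5·0+4·2 = 8
B: 3·3+2·8 = 25 | 2·0+5·5+4·0 = 25
X: 3·6+2·5 = 28 | 2·2+5·0+4·6 = 28
gcd(3,2,2,5,4) = 1

Coefficients: [3, 2, 2, 5, 4]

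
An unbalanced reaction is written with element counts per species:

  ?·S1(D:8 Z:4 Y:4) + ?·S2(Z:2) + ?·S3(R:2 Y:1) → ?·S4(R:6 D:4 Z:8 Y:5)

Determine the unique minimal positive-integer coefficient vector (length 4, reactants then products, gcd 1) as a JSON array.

Coefficients: [1, 6, 6, 2]

R: 1·0+6·0+6·2 = 12 | 2·6 = 12
D: 1·8+6·0+6·0 = 8 | 2·4 = 8
Z: 1·4+6·2+6·0 = 16 | 2·8 = 16
Y: 1·4+6·0+6·1 = 10 | 2·5 = 10
gcd(1,6,6,2) = 1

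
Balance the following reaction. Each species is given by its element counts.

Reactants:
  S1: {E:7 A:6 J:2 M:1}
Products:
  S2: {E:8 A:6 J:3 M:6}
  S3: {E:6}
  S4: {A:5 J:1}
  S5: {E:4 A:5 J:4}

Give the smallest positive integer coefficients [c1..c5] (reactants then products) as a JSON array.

Coefficients: [6, 1, 5, 5, 1]

E: 6·7 = 42 | 1·8+5·6+5·0+1·4 = 42
A: 6·6 = 36 | 1·6+5·0+5·5+1·5 = 36
J: 6·2 = 12 | 1·3+5·0+5·1+1·4 = 12
M: 6·1 = 6 | 1·6+5·0+5·0+1·0 = 6
gcd(6,1,5,5,1) = 1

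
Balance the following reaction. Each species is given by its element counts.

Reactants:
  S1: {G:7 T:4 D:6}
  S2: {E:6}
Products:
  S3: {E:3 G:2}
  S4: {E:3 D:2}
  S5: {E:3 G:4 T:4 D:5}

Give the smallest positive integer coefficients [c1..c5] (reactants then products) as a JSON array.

Coefficients: [2, 3, 3, 1, 2]

E: 2·0+3·6 = 18 | 3·3+1·3+2·3 = 18
G: 2·7+3·0 = 14 | 3·2+1·0+2·4 = 14
T: 2·4+3·0 = 8 | 3·0+1·0+2·4 = 8
D: 2·6+3·0 = 12 | 3·0+1·2+2·5 = 12
gcd(2,3,3,1,2) = 1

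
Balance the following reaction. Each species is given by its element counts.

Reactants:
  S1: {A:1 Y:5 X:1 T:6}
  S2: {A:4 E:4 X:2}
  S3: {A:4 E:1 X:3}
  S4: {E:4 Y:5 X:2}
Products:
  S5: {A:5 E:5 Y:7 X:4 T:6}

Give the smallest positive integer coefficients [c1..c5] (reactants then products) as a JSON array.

Coefficients: [5, 4, 1, 2, 5]

A: 5·1+4·4+1·4+2·0 = 25 | 5·5 = 25
E: 5·0+4·4+1·1+2·4 = 25 | 5·5 = 25
Y: 5·5+4·0+1·0+2·5 = 35 | 5·7 = 35
X: 5·1+4·2+1·3+2·2 = 20 | 5·4 = 20
T: 5·6+4·0+1·0+2·0 = 30 | 5·6 = 30
gcd(5,4,1,2,5) = 1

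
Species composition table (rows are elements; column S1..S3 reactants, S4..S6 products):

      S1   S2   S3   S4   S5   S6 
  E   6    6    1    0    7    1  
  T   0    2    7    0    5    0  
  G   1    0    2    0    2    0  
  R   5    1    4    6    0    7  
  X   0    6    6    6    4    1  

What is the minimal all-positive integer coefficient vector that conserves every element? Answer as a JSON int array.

Coefficients: [4, 2, 3, 1, 5, 4]

E: 4·6+2·6+3·1 = 39 | 1·0+5·7+4·1 = 39
T: 4·0+2·2+3·7 = 25 | 1·0+5·5+4·0 = 25
G: 4·1+2·0+3·2 = 10 | 1·0+5·2+4·0 = 10
R: 4·5+2·1+3·4 = 34 | 1·6+5·0+4·7 = 34
X: 4·0+2·6+3·6 = 30 | 1·6+5·4+4·1 = 30
gcd(4,2,3,1,5,4) = 1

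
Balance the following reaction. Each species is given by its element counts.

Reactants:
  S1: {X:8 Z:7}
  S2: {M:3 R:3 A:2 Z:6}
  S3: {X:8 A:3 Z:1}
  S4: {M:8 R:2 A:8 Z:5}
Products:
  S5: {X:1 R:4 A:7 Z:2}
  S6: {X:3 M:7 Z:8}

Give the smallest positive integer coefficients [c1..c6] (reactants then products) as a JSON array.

Coefficients: [1, 6, 2, 3, 6, 6]

X: 1·8+6·0+2·8+3·0 = 24 | 6·1+6·3 = 24
M: 1·0+6·3+2·0+3·8 = 42 | 6·0+6·7 = 42
R: 1·0+6·3+2·0+3·2 = 24 | 6·4+6·0 = 24
A: 1·0+6·2+2·3+3·8 = 42 | 6·7+6·0 = 42
Z: 1·7+6·6+2·1+3·5 = 60 | 6·2+6·8 = 60
gcd(1,6,2,3,6,6) = 1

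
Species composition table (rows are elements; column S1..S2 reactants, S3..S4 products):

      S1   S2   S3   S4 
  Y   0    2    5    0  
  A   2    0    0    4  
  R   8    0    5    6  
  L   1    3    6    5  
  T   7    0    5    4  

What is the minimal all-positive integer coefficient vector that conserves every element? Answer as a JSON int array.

Coefficients: [2, 5, 2, 1]

Y: 2·0+5·2 = 10 | 2·5+1·0 = 10
A: 2·2+5·0 = 4 | 2·0+1·4 = 4
R: 2·8+5·0 = 16 | 2·5+1·6 = 16
L: 2·1+5·3 = 17 | 2·6+1·5 = 17
T: 2·7+5·0 = 14 | 2·5+1·4 = 14
gcd(2,5,2,1) = 1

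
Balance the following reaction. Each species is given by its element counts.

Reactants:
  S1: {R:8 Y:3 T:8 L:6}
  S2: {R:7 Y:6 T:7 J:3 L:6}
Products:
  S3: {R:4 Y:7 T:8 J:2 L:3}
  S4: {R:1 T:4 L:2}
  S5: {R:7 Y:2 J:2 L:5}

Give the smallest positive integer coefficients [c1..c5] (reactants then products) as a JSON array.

Coefficients: [1, 4, 3, 3, 3]

R: 1·8+4·7 = 36 | 3·4+3·1+3·7 = 36
Y: 1·3+4·6 = 27 | 3·7+3·0+3·2 = 27
T: 1·8+4·7 = 36 | 3·8+3·4+3·0 = 36
J: 1·0+4·3 = 12 | 3·2+3·0+3·2 = 12
L: 1·6+4·6 = 30 | 3·3+3·2+3·5 = 30
gcd(1,4,3,3,3) = 1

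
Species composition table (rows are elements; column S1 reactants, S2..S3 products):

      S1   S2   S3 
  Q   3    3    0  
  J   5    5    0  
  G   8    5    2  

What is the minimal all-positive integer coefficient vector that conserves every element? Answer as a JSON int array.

Q: 2·3 = 6 | 2·3+3·0 = 6
J: 2·5 = 10 | 2·5+3·0 = 10
G: 2·8 = 16 | 2·5+3·2 = 16
gcd(2,2,3) = 1

Coefficients: [2, 2, 3]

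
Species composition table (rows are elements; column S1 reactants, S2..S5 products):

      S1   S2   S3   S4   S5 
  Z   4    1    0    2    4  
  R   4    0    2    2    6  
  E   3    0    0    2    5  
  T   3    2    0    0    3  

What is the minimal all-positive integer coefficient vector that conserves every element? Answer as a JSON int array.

Z: 5·4 = 20 | 6·1+2·0+5·2+1·4 = 20
R: 5·4 = 20 | 6·0+2·2+5·2+1·6 = 20
E: 5·3 = 15 | 6·0+2·0+5·2+1·5 = 15
T: 5·3 = 15 | 6·2+2·0+5·0+1·3 = 15
gcd(5,6,2,5,1) = 1

Coefficients: [5, 6, 2, 5, 1]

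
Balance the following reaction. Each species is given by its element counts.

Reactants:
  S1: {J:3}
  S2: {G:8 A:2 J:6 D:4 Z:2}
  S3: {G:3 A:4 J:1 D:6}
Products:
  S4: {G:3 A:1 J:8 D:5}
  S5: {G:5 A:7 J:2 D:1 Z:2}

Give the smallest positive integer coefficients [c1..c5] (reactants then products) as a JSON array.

G: 6·0+1·8+2·3 = 14 | 3·3+1·5 = 14
A: 6·0+1·2+2·4 = 10 | 3·1+1·7 = 10
J: 6·3+1·6+2·1 = 26 | 3·8+1·2 = 26
D: 6·0+1·4+2·6 = 16 | 3·5+1·1 = 16
Z: 6·0+1·2+2·0 = 2 | 3·0+1·2 = 2
gcd(6,1,2,3,1) = 1

Coefficients: [6, 1, 2, 3, 1]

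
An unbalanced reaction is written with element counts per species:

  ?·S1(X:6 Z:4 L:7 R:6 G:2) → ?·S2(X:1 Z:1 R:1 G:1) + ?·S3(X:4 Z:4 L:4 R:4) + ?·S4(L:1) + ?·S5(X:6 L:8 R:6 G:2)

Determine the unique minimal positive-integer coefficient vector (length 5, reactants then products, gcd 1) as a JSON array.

X: 3·6 = 18 | 4·1+2·4+5·0+1·6 = 18
Z: 3·4 = 12 | 4·1+2·4+5·0+1·0 = 12
L: 3·7 = 21 | 4·0+2·4+5·1+1·8 = 21
R: 3·6 = 18 | 4·1+2·4+5·0+1·6 = 18
G: 3·2 = 6 | 4·1+2·0+5·0+1·2 = 6
gcd(3,4,2,5,1) = 1

Coefficients: [3, 4, 2, 5, 1]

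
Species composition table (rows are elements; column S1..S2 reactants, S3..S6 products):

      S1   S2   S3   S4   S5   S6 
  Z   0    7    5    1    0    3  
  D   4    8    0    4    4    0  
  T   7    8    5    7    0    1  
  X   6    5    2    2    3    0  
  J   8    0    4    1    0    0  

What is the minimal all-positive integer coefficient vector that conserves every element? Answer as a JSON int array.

Z: 2·0+4·7 = 28 | 3·5+4·1+6·0+3·3 = 28
D: 2·4+4·8 = 40 | 3·0+4·4+6·4+3·0 = 40
T: 2·7+4·8 = 46 | 3·5+4·7+6·0+3·1 = 46
X: 2·6+4·5 = 32 | 3·2+4·2+6·3+3·0 = 32
J: 2·8+4·0 = 16 | 3·4+4·1+6·0+3·0 = 16
gcd(2,4,3,4,6,3) = 1

Coefficients: [2, 4, 3, 4, 6, 3]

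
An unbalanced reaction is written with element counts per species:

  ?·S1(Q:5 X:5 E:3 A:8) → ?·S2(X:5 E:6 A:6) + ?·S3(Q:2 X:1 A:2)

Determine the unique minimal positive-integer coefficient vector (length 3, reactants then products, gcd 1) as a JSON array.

Q: 2·5 = 10 | 1·0+5·2 = 10
X: 2·5 = 10 | 1·5+5·1 = 10
E: 2·3 = 6 | 1·6+5·0 = 6
A: 2·8 = 16 | 1·6+5·2 = 16
gcd(2,1,5) = 1

Coefficients: [2, 1, 5]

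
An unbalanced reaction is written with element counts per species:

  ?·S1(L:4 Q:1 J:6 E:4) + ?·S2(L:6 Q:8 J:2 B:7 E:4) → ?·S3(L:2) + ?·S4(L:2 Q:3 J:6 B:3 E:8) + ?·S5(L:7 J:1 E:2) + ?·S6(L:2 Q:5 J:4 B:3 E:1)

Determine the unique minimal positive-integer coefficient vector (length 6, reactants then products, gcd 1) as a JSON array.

L: 5·4+3·6 = 38 | 5·2+3·2+2·7+4·2 = 38
Q: 5·1+3·8 = 29 | 5·0+3·3+2·0+4·5 = 29
J: 5·6+3·2 = 36 | 5·0+3·6+2·1+4·4 = 36
B: 5·0+3·7 = 21 | 5·0+3·3+2·0+4·3 = 21
E: 5·4+3·4 = 32 | 5·0+3·8+2·2+4·1 = 32
gcd(5,3,5,3,2,4) = 1

Coefficients: [5, 3, 5, 3, 2, 4]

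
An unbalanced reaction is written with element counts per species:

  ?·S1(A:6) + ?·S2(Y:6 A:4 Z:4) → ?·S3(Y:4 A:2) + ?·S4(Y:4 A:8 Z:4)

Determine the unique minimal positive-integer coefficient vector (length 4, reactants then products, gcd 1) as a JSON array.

Coefficients: [5, 6, 3, 6]

Y: 5·0+6·6 = 36 | 3·4+6·4 = 36
A: 5·6+6·4 = 54 | 3·2+6·8 = 54
Z: 5·0+6·4 = 24 | 3·0+6·4 = 24
gcd(5,6,3,6) = 1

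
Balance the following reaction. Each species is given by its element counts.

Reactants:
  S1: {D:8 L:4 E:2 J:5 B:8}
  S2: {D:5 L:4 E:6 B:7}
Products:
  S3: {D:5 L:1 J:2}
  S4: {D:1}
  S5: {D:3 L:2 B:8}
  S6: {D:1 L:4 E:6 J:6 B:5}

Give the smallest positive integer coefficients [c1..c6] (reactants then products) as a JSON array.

Coefficients: [6, 1, 6, 5, 5, 3]

D: 6·8+1·5 = 53 | 6·5+5·1+5·3+3·1 = 53
L: 6·4+1·4 = 28 | 6·1+5·0+5·2+3·4 = 28
E: 6·2+1·6 = 18 | 6·0+5·0+5·0+3·6 = 18
J: 6·5+1·0 = 30 | 6·2+5·0+5·0+3·6 = 30
B: 6·8+1·7 = 55 | 6·0+5·0+5·8+3·5 = 55
gcd(6,1,6,5,5,3) = 1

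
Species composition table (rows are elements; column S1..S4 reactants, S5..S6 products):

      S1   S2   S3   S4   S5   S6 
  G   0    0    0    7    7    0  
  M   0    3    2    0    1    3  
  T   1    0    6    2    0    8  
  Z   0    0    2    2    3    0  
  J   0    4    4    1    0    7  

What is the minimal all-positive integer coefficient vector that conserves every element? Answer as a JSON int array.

G: 6·0+2·0+1·0+2·7 = 14 | 2·7+2·0 = 14
M: 6·0+2·3+1·2+2·0 = 8 | 2·1+2·3 = 8
T: 6·1+2·0+1·6+2·2 = 16 | 2·0+2·8 = 16
Z: 6·0+2·0+1·2+2·2 = 6 | 2·3+2·0 = 6
J: 6·0+2·4+1·4+2·1 = 14 | 2·0+2·7 = 14
gcd(6,2,1,2,2,2) = 1

Coefficients: [6, 2, 1, 2, 2, 2]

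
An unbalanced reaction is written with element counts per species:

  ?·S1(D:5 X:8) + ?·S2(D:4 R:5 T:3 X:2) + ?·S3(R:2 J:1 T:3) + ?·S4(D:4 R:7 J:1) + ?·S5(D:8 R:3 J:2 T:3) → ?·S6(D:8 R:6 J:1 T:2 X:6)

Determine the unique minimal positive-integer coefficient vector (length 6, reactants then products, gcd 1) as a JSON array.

Coefficients: [4, 2, 1, 3, 1, 6]

D: 4·5+2·4+1·0+3·4+1·8 = 48 | 6·8 = 48
R: 4·0+2·5+1·2+3·7+1·3 = 36 | 6·6 = 36
J: 4·0+2·0+1·1+3·1+1·2 = 6 | 6·1 = 6
T: 4·0+2·3+1·3+3·0+1·3 = 12 | 6·2 = 12
X: 4·8+2·2+1·0+3·0+1·0 = 36 | 6·6 = 36
gcd(4,2,1,3,1,6) = 1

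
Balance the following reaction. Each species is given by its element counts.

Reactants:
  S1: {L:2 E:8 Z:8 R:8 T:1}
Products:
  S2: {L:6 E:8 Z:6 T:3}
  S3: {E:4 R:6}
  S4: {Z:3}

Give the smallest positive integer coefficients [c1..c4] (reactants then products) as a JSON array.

Coefficients: [3, 1, 4, 6]

L: 3·2 = 6 | 1·6+4·0+6·0 = 6
E: 3·8 = 24 | 1·8+4·4+6·0 = 24
Z: 3·8 = 24 | 1·6+4·0+6·3 = 24
R: 3·8 = 24 | 1·0+4·6+6·0 = 24
T: 3·1 = 3 | 1·3+4·0+6·0 = 3
gcd(3,1,4,6) = 1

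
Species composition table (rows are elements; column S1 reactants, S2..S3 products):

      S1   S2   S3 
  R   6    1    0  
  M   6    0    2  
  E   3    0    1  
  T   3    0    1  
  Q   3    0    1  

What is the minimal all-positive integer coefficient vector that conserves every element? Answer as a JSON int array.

R: 1·6 = 6 | 6·1+3·0 = 6
M: 1·6 = 6 | 6·0+3·2 = 6
E: 1·3 = 3 | 6·0+3·1 = 3
T: 1·3 = 3 | 6·0+3·1 = 3
Q: 1·3 = 3 | 6·0+3·1 = 3
gcd(1,6,3) = 1

Coefficients: [1, 6, 3]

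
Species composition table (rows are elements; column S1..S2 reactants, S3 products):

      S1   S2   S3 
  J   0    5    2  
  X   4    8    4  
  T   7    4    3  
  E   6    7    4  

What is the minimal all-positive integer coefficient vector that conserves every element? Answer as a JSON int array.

J: 1·0+2·5 = 10 | 5·2 = 10
X: 1·4+2·8 = 20 | 5·4 = 20
T: 1·7+2·4 = 15 | 5·3 = 15
E: 1·6+2·7 = 20 | 5·4 = 20
gcd(1,2,5) = 1

Coefficients: [1, 2, 5]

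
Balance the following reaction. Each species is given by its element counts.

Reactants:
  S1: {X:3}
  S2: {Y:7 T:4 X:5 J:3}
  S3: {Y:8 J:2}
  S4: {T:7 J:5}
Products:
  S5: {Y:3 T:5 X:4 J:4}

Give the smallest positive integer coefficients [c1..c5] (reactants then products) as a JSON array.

Y: 5·0+1·7+1·8+3·0 = 15 | 5·3 = 15
T: 5·0+1·4+1·0+3·7 = 25 | 5·5 = 25
X: 5·3+1·5+1·0+3·0 = 20 | 5·4 = 20
J: 5·0+1·3+1·2+3·5 = 20 | 5·4 = 20
gcd(5,1,1,3,5) = 1

Coefficients: [5, 1, 1, 3, 5]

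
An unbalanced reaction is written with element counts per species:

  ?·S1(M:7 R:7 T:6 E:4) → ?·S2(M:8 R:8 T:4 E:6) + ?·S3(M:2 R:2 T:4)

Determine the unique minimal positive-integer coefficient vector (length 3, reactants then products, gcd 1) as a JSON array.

M: 6·7 = 42 | 4·8+5·2 = 42
R: 6·7 = 42 | 4·8+5·2 = 42
T: 6·6 = 36 | 4·4+5·4 = 36
E: 6·4 = 24 | 4·6+5·0 = 24
gcd(6,4,5) = 1

Coefficients: [6, 4, 5]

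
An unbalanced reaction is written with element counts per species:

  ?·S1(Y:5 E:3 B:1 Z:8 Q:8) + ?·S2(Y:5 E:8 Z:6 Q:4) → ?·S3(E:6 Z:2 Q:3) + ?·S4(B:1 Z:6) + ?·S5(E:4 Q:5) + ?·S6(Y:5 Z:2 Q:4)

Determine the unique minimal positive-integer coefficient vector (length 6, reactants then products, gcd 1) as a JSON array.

Y: 4·5+1·5 = 25 | 2·0+4·0+2·0+5·5 = 25
E: 4·3+1·8 = 20 | 2·6+4·0+2·4+5·0 = 20
B: 4·1+1·0 = 4 | 2·0+4·1+2·0+5·0 = 4
Z: 4·8+1·6 = 38 | 2·2+4·6+2·0+5·2 = 38
Q: 4·8+1·4 = 36 | 2·3+4·0+2·5+5·4 = 36
gcd(4,1,2,4,2,5) = 1

Coefficients: [4, 1, 2, 4, 2, 5]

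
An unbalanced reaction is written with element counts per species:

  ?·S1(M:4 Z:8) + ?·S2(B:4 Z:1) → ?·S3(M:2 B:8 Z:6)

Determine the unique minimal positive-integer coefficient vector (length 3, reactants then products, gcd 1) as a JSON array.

M: 1·4+4·0 = 4 | 2·2 = 4
B: 1·0+4·4 = 16 | 2·8 = 16
Z: 1·8+4·1 = 12 | 2·6 = 12
gcd(1,4,2) = 1

Coefficients: [1, 4, 2]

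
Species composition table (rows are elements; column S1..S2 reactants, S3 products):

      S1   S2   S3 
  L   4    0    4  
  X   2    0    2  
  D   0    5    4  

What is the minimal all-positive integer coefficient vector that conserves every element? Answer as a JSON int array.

Coefficients: [5, 4, 5]

L: 5·4+4·0 = 20 | 5·4 = 20
X: 5·2+4·0 = 10 | 5·2 = 10
D: 5·0+4·5 = 20 | 5·4 = 20
gcd(5,4,5) = 1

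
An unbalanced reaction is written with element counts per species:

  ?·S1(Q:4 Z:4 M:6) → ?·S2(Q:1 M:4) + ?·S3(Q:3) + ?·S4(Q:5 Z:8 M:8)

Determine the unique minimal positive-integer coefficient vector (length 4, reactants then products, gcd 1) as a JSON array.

Q: 6·4 = 24 | 3·1+2·3+3·5 = 24
Z: 6·4 = 24 | 3·0+2·0+3·8 = 24
M: 6·6 = 36 | 3·4+2·0+3·8 = 36
gcd(6,3,2,3) = 1

Coefficients: [6, 3, 2, 3]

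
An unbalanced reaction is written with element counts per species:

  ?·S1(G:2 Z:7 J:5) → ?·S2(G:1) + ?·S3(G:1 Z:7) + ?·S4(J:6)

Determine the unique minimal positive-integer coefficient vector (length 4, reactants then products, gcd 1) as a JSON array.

G: 6·2 = 12 | 6·1+6·1+5·0 = 12
Z: 6·7 = 42 | 6·0+6·7+5·0 = 42
J: 6·5 = 30 | 6·0+6·0+5·6 = 30
gcd(6,6,6,5) = 1

Coefficients: [6, 6, 6, 5]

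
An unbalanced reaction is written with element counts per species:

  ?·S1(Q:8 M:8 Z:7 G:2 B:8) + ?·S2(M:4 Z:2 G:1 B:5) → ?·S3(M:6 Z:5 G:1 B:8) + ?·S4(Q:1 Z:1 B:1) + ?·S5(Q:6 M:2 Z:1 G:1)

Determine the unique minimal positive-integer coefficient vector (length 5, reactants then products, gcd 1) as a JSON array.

Coefficients: [4, 2, 5, 2, 5]

Q: 4·8+2·0 = 32 | 5·0+2·1+5·6 = 32
M: 4·8+2·4 = 40 | 5·6+2·0+5·2 = 40
Z: 4·7+2·2 = 32 | 5·5+2·1+5·1 = 32
G: 4·2+2·1 = 10 | 5·1+2·0+5·1 = 10
B: 4·8+2·5 = 42 | 5·8+2·1+5·0 = 42
gcd(4,2,5,2,5) = 1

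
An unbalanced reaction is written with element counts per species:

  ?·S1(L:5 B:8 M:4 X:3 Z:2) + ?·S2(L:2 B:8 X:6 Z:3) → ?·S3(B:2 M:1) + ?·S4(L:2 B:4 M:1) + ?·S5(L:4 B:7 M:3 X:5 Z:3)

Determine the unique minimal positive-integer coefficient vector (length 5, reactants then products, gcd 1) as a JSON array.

L: 6·5+2·2 = 34 | 1·0+5·2+6·4 = 34
B: 6·8+2·8 = 64 | 1·2+5·4+6·7 = 64
M: 6·4+2·0 = 24 | 1·1+5·1+6·3 = 24
X: 6·3+2·6 = 30 | 1·0+5·0+6·5 = 30
Z: 6·2+2·3 = 18 | 1·0+5·0+6·3 = 18
gcd(6,2,1,5,6) = 1

Coefficients: [6, 2, 1, 5, 6]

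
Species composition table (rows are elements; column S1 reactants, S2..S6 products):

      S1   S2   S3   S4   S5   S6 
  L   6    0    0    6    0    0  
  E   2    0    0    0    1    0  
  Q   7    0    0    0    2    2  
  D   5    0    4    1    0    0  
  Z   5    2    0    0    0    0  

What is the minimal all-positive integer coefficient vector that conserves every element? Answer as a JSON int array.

L: 2·6 = 12 | 5·0+2·0+2·6+4·0+3·0 = 12
E: 2·2 = 4 | 5·0+2·0+2·0+4·1+3·0 = 4
Q: 2·7 = 14 | 5·0+2·0+2·0+4·2+3·2 = 14
D: 2·5 = 10 | 5·0+2·4+2·1+4·0+3·0 = 10
Z: 2·5 = 10 | 5·2+2·0+2·0+4·0+3·0 = 10
gcd(2,5,2,2,4,3) = 1

Coefficients: [2, 5, 2, 2, 4, 3]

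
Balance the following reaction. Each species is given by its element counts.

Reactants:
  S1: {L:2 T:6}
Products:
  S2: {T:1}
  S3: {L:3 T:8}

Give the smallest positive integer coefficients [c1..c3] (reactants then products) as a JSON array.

Coefficients: [3, 2, 2]

L: 3·2 = 6 | 2·0+2·3 = 6
T: 3·6 = 18 | 2·1+2·8 = 18
gcd(3,2,2) = 1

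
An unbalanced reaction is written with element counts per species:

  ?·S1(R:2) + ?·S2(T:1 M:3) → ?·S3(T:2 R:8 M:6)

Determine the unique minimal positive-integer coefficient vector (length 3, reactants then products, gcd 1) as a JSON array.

Coefficients: [4, 2, 1]

T: 4·0+2·1 = 2 | 1·2 = 2
R: 4·2+2·0 = 8 | 1·8 = 8
M: 4·0+2·3 = 6 | 1·6 = 6
gcd(4,2,1) = 1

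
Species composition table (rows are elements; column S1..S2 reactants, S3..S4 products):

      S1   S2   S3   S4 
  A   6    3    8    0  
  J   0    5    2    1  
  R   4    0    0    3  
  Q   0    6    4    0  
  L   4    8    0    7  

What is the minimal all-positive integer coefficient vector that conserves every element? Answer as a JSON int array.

A: 3·6+2·3 = 24 | 3·8+4·0 = 24
J: 3·0+2·5 = 10 | 3·2+4·1 = 10
R: 3·4+2·0 = 12 | 3·0+4·3 = 12
Q: 3·0+2·6 = 12 | 3·4+4·0 = 12
L: 3·4+2·8 = 28 | 3·0+4·7 = 28
gcd(3,2,3,4) = 1

Coefficients: [3, 2, 3, 4]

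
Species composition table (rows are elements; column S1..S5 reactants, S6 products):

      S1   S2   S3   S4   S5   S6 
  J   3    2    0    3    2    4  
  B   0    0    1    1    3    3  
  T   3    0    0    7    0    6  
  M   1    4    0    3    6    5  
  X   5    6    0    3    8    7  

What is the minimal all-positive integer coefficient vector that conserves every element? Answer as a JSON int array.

J: 1·3+1·2+6·0+3·3+1·2 = 16 | 4·4 = 16
B: 1·0+1·0+6·1+3·1+1·3 = 12 | 4·3 = 12
T: 1·3+1·0+6·0+3·7+1·0 = 24 | 4·6 = 24
M: 1·1+1·4+6·0+3·3+1·6 = 20 | 4·5 = 20
X: 1·5+1·6+6·0+3·3+1·8 = 28 | 4·7 = 28
gcd(1,1,6,3,1,4) = 1

Coefficients: [1, 1, 6, 3, 1, 4]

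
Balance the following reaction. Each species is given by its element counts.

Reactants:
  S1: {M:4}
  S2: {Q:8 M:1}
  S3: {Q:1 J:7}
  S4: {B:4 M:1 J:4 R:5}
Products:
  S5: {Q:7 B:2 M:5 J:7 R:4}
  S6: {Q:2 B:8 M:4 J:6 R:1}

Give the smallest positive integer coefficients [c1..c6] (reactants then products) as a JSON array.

Q: 6·0+5·8+4·1+5·0 = 44 | 6·7+1·2 = 44
B: 6·0+5·0+4·0+5·4 = 20 | 6·2+1·8 = 20
M: 6·4+5·1+4·0+5·1 = 34 | 6·5+1·4 = 34
J: 6·0+5·0+4·7+5·4 = 48 | 6·7+1·6 = 48
R: 6·0+5·0+4·0+5·5 = 25 | 6·4+1·1 = 25
gcd(6,5,4,5,6,1) = 1

Coefficients: [6, 5, 4, 5, 6, 1]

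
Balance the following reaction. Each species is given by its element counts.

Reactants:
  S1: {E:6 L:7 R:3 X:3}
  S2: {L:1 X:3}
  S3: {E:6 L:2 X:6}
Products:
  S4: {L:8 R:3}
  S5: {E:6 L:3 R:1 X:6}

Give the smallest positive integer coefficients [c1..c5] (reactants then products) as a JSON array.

E: 5·6+5·0+1·6 = 36 | 3·0+6·6 = 36
L: 5·7+5·1+1·2 = 42 | 3·8+6·3 = 42
R: 5·3+5·0+1·0 = 15 | 3·3+6·1 = 15
X: 5·3+5·3+1·6 = 36 | 3·0+6·6 = 36
gcd(5,5,1,3,6) = 1

Coefficients: [5, 5, 1, 3, 6]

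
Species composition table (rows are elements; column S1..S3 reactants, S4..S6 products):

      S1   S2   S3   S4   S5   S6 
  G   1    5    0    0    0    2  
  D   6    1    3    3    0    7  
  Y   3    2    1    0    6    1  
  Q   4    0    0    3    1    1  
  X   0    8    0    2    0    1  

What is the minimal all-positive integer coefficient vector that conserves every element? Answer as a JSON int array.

G: 3·1+1·5+5·0 = 8 | 2·0+2·0+4·2 = 8
D: 3·6+1·1+5·3 = 34 | 2·3+2·0+4·7 = 34
Y: 3·3+1·2+5·1 = 16 | 2·0+2·6+4·1 = 16
Q: 3·4+1·0+5·0 = 12 | 2·3+2·1+4·1 = 12
X: 3·0+1·8+5·0 = 8 | 2·2+2·0+4·1 = 8
gcd(3,1,5,2,2,4) = 1

Coefficients: [3, 1, 5, 2, 2, 4]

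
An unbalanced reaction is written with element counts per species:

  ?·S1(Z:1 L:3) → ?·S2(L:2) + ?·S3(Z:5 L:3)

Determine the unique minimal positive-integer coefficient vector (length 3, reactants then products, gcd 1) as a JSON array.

Coefficients: [5, 6, 1]

Z: 5·1 = 5 | 6·0+1·5 = 5
L: 5·3 = 15 | 6·2+1·3 = 15
gcd(5,6,1) = 1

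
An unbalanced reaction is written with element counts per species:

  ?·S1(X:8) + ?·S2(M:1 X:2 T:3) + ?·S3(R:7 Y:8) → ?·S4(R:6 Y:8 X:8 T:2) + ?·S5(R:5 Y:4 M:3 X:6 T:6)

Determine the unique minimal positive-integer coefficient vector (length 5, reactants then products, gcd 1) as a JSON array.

Coefficients: [3, 6, 4, 3, 2]

R: 3·0+6·0+4·7 = 28 | 3·6+2·5 = 28
Y: 3·0+6·0+4·8 = 32 | 3·8+2·4 = 32
M: 3·0+6·1+4·0 = 6 | 3·0+2·3 = 6
X: 3·8+6·2+4·0 = 36 | 3·8+2·6 = 36
T: 3·0+6·3+4·0 = 18 | 3·2+2·6 = 18
gcd(3,6,4,3,2) = 1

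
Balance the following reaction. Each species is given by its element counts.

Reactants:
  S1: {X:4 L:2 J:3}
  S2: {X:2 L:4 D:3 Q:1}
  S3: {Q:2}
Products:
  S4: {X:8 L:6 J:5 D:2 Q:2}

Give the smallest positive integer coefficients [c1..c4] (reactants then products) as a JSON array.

Coefficients: [5, 2, 2, 3]

X: 5·4+2·2+2·0 = 24 | 3·8 = 24
L: 5·2+2·4+2·0 = 18 | 3·6 = 18
J: 5·3+2·0+2·0 = 15 | 3·5 = 15
D: 5·0+2·3+2·0 = 6 | 3·2 = 6
Q: 5·0+2·1+2·2 = 6 | 3·2 = 6
gcd(5,2,2,3) = 1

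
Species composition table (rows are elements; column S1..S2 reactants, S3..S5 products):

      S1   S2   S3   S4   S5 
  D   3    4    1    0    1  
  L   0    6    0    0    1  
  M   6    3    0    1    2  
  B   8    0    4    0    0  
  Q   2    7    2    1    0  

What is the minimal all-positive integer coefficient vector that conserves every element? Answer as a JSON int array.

Coefficients: [2, 1, 4, 3, 6]

D: 2·3+1·4 = 10 | 4·1+3·0+6·1 = 10
L: 2·0+1·6 = 6 | 4·0+3·0+6·1 = 6
M: 2·6+1·3 = 15 | 4·0+3·1+6·2 = 15
B: 2·8+1·0 = 16 | 4·4+3·0+6·0 = 16
Q: 2·2+1·7 = 11 | 4·2+3·1+6·0 = 11
gcd(2,1,4,3,6) = 1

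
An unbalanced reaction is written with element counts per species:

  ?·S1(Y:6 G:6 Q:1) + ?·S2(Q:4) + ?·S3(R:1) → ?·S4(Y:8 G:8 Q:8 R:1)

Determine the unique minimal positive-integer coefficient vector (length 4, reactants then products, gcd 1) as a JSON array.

Y: 4·6+5·0+3·0 = 24 | 3·8 = 24
G: 4·6+5·0+3·0 = 24 | 3·8 = 24
Q: 4·1+5·4+3·0 = 24 | 3·8 = 24
R: 4·0+5·0+3·1 = 3 | 3·1 = 3
gcd(4,5,3,3) = 1

Coefficients: [4, 5, 3, 3]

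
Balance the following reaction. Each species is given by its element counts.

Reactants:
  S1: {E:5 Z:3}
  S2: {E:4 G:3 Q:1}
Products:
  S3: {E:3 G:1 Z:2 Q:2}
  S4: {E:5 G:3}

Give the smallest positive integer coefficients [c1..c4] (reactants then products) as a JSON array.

Coefficients: [2, 6, 3, 5]

E: 2·5+6·4 = 34 | 3·3+5·5 = 34
G: 2·0+6·3 = 18 | 3·1+5·3 = 18
Z: 2·3+6·0 = 6 | 3·2+5·0 = 6
Q: 2·0+6·1 = 6 | 3·2+5·0 = 6
gcd(2,6,3,5) = 1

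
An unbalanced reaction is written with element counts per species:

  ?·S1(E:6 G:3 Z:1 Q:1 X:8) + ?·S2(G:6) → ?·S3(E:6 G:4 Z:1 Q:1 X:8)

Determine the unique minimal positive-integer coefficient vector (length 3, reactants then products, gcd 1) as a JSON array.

E: 6·6+1·0 = 36 | 6·6 = 36
G: 6·3+1·6 = 24 | 6·4 = 24
Z: 6·1+1·0 = 6 | 6·1 = 6
Q: 6·1+1·0 = 6 | 6·1 = 6
X: 6·8+1·0 = 48 | 6·8 = 48
gcd(6,1,6) = 1

Coefficients: [6, 1, 6]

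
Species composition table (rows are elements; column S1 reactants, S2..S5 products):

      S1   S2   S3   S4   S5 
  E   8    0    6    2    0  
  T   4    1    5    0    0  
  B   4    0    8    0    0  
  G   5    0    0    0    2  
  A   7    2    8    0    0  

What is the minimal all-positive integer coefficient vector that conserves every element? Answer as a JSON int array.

Coefficients: [2, 3, 1, 5, 5]

E: 2·8 = 16 | 3·0+1·6+5·2+5·0 = 16
T: 2·4 = 8 | 3·1+1·5+5·0+5·0 = 8
B: 2·4 = 8 | 3·0+1·8+5·0+5·0 = 8
G: 2·5 = 10 | 3·0+1·0+5·0+5·2 = 10
A: 2·7 = 14 | 3·2+1·8+5·0+5·0 = 14
gcd(2,3,1,5,5) = 1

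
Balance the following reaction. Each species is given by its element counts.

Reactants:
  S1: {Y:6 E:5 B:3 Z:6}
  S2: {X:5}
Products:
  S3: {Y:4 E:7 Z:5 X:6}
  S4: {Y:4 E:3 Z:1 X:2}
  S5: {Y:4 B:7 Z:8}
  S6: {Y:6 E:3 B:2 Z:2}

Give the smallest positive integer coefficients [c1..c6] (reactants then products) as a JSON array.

Coefficients: [6, 4, 3, 1, 2, 2]

Y: 6·6+4·0 = 36 | 3·4+1·4+2·4+2·6 = 36
E: 6·5+4·0 = 30 | 3·7+1·3+2·0+2·3 = 30
B: 6·3+4·0 = 18 | 3·0+1·0+2·7+2·2 = 18
Z: 6·6+4·0 = 36 | 3·5+1·1+2·8+2·2 = 36
X: 6·0+4·5 = 20 | 3·6+1·2+2·0+2·0 = 20
gcd(6,4,3,1,2,2) = 1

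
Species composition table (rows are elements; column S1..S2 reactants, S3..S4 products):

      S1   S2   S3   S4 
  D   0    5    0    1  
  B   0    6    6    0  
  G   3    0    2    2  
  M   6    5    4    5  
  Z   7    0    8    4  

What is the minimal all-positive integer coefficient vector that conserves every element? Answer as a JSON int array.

D: 4·0+1·5 = 5 | 1·0+5·1 = 5
B: 4·0+1·6 = 6 | 1·6+5·0 = 6
G: 4·3+1·0 = 12 | 1·2+5·2 = 12
M: 4·6+1·5 = 29 | 1·4+5·5 = 29
Z: 4·7+1·0 = 28 | 1·8+5·4 = 28
gcd(4,1,1,5) = 1

Coefficients: [4, 1, 1, 5]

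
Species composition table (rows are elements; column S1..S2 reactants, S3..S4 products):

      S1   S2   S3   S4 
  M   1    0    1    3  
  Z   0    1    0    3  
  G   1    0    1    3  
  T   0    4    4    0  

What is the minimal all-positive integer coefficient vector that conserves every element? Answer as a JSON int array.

Coefficients: [6, 3, 3, 1]

M: 6·1+3·0 = 6 | 3·1+1·3 = 6
Z: 6·0+3·1 = 3 | 3·0+1·3 = 3
G: 6·1+3·0 = 6 | 3·1+1·3 = 6
T: 6·0+3·4 = 12 | 3·4+1·0 = 12
gcd(6,3,3,1) = 1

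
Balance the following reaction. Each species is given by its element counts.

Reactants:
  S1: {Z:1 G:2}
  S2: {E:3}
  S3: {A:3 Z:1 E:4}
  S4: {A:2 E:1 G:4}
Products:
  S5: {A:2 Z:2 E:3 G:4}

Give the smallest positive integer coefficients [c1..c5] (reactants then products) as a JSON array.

Coefficients: [6, 1, 2, 1, 4]

A: 6·0+1·0+2·3+1·2 = 8 | 4·2 = 8
Z: 6·1+1·0+2·1+1·0 = 8 | 4·2 = 8
E: 6·0+1·3+2·4+1·1 = 12 | 4·3 = 12
G: 6·2+1·0+2·0+1·4 = 16 | 4·4 = 16
gcd(6,1,2,1,4) = 1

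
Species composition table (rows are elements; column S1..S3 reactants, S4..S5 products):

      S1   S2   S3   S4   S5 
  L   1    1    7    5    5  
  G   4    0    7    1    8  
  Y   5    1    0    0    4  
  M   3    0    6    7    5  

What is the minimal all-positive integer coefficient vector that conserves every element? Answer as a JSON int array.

Coefficients: [3, 1, 3, 1, 4]

L: 3·1+1·1+3·7 = 25 | 1·5+4·5 = 25
G: 3·4+1·0+3·7 = 33 | 1·1+4·8 = 33
Y: 3·5+1·1+3·0 = 16 | 1·0+4·4 = 16
M: 3·3+1·0+3·6 = 27 | 1·7+4·5 = 27
gcd(3,1,3,1,4) = 1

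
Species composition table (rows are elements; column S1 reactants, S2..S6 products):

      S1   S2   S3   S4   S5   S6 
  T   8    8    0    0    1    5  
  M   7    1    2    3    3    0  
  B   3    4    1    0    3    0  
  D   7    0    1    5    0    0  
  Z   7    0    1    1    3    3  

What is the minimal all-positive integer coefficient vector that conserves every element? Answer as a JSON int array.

Coefficients: [5, 1, 5, 6, 2, 6]

T: 5·8 = 40 | 1·8+5·0+6·0+2·1+6·5 = 40
M: 5·7 = 35 | 1·1+5·2+6·3+2·3+6·0 = 35
B: 5·3 = 15 | 1·4+5·1+6·0+2·3+6·0 = 15
D: 5·7 = 35 | 1·0+5·1+6·5+2·0+6·0 = 35
Z: 5·7 = 35 | 1·0+5·1+6·1+2·3+6·3 = 35
gcd(5,1,5,6,2,6) = 1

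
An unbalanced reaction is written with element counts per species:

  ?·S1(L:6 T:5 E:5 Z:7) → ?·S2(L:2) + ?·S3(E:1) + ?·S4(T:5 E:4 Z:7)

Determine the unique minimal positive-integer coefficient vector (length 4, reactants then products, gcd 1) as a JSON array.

Coefficients: [1, 3, 1, 1]

L: 1·6 = 6 | 3·2+1·0+1·0 = 6
T: 1·5 = 5 | 3·0+1·0+1·5 = 5
E: 1·5 = 5 | 3·0+1·1+1·4 = 5
Z: 1·7 = 7 | 3·0+1·0+1·7 = 7
gcd(1,3,1,1) = 1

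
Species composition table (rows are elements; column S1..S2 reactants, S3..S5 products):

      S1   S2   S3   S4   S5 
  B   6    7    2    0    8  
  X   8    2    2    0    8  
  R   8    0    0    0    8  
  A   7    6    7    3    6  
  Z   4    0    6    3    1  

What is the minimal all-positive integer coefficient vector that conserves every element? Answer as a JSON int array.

B: 5·6+2·7 = 44 | 2·2+1·0+5·8 = 44
X: 5·8+2·2 = 44 | 2·2+1·0+5·8 = 44
R: 5·8+2·0 = 40 | 2·0+1·0+5·8 = 40
A: 5·7+2·6 = 47 | 2·7+1·3+5·6 = 47
Z: 5·4+2·0 = 20 | 2·6+1·3+5·1 = 20
gcd(5,2,2,1,5) = 1

Coefficients: [5, 2, 2, 1, 5]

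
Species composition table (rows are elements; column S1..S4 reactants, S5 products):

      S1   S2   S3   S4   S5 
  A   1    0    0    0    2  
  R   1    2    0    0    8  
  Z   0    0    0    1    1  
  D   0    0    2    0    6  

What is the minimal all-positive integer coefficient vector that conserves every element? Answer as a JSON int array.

Coefficients: [2, 3, 3, 1, 1]

A: 2·1+3·0+3·0+1·0 = 2 | 1·2 = 2
R: 2·1+3·2+3·0+1·0 = 8 | 1·8 = 8
Z: 2·0+3·0+3·0+1·1 = 1 | 1·1 = 1
D: 2·0+3·0+3·2+1·0 = 6 | 1·6 = 6
gcd(2,3,3,1,1) = 1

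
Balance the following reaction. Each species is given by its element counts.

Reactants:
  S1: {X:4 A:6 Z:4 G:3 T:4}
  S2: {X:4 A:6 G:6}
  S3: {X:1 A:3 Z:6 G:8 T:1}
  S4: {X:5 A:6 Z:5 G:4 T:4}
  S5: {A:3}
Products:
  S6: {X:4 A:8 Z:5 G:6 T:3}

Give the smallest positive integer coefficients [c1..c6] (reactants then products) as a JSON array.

X: 2·4+1·4+2·1+2·5+4·0 = 24 | 6·4 = 24
A: 2·6+1·6+2·3+2·6+4·3 = 48 | 6·8 = 48
Z: 2·4+1·0+2·6+2·5+4·0 = 30 | 6·5 = 30
G: 2·3+1·6+2·8+2·4+4·0 = 36 | 6·6 = 36
T: 2·4+1·0+2·1+2·4+4·0 = 18 | 6·3 = 18
gcd(2,1,2,2,4,6) = 1

Coefficients: [2, 1, 2, 2, 4, 6]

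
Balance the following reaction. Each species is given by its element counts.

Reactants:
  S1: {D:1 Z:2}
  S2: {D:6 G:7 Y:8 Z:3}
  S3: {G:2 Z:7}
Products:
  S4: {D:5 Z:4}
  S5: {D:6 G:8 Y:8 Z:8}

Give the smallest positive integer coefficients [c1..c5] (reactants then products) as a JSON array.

Coefficients: [5, 4, 2, 1, 4]

D: 5·1+4·6+2·0 = 29 | 1·5+4·6 = 29
G: 5·0+4·7+2·2 = 32 | 1·0+4·8 = 32
Y: 5·0+4·8+2·0 = 32 | 1·0+4·8 = 32
Z: 5·2+4·3+2·7 = 36 | 1·4+4·8 = 36
gcd(5,4,2,1,4) = 1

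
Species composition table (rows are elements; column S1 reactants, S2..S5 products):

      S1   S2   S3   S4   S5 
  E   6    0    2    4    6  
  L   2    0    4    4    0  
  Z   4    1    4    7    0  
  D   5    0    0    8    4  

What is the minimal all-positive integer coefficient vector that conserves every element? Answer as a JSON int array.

Coefficients: [4, 5, 1, 1, 3]

E: 4·6 = 24 | 5·0+1·2+1·4+3·6 = 24
L: 4·2 = 8 | 5·0+1·4+1·4+3·0 = 8
Z: 4·4 = 16 | 5·1+1·4+1·7+3·0 = 16
D: 4·5 = 20 | 5·0+1·0+1·8+3·4 = 20
gcd(4,5,1,1,3) = 1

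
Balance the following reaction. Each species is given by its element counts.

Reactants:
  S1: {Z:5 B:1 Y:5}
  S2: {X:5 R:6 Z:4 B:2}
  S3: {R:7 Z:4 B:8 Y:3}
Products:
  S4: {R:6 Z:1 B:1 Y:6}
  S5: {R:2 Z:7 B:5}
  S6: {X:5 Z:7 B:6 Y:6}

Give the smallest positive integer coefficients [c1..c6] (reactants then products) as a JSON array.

X: 6·0+2·5+4·0 = 10 | 5·0+5·0+2·5 = 10
R: 6·0+2·6+4·7 = 40 | 5·6+5·2+2·0 = 40
Z: 6·5+2·4+4·4 = 54 | 5·1+5·7+2·7 = 54
B: 6·1+2·2+4·8 = 42 | 5·1+5·5+2·6 = 42
Y: 6·5+2·0+4·3 = 42 | 5·6+5·0+2·6 = 42
gcd(6,2,4,5,5,2) = 1

Coefficients: [6, 2, 4, 5, 5, 2]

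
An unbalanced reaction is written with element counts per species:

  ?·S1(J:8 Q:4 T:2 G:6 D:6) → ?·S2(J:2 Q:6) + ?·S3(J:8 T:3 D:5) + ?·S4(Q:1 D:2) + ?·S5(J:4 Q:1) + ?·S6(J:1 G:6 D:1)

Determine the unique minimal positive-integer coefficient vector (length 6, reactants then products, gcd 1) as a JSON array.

J: 6·8 = 48 | 3·2+4·8+5·0+1·4+6·1 = 48
Q: 6·4 = 24 | 3·6+4·0+5·1+1·1+6·0 = 24
T: 6·2 = 12 | 3·0+4·3+5·0+1·0+6·0 = 12
G: 6·6 = 36 | 3·0+4·0+5·0+1·0+6·6 = 36
D: 6·6 = 36 | 3·0+4·5+5·2+1·0+6·1 = 36
gcd(6,3,4,5,1,6) = 1

Coefficients: [6, 3, 4, 5, 1, 6]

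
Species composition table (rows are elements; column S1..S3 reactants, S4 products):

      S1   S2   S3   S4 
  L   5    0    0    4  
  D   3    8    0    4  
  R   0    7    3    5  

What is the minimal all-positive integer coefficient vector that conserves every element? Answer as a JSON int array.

Coefficients: [4, 1, 6, 5]

L: 4·5+1·0+6·0 = 20 | 5·4 = 20
D: 4·3+1·8+6·0 = 20 | 5·4 = 20
R: 4·0+1·7+6·3 = 25 | 5·5 = 25
gcd(4,1,6,5) = 1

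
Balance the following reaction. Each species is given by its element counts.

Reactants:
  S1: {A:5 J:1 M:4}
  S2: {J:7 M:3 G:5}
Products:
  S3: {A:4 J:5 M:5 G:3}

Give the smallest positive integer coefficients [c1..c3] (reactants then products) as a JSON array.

A: 4·5+3·0 = 20 | 5·4 = 20
J: 4·1+3·7 = 25 | 5·5 = 25
M: 4·4+3·3 = 25 | 5·5 = 25
G: 4·0+3·5 = 15 | 5·3 = 15
gcd(4,3,5) = 1

Coefficients: [4, 3, 5]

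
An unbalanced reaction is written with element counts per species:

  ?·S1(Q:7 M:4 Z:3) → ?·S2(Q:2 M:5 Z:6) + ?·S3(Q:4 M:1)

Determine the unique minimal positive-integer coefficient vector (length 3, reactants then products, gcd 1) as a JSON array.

Q: 2·7 = 14 | 1·2+3·4 = 14
M: 2·4 = 8 | 1·5+3·1 = 8
Z: 2·3 = 6 | 1·6+3·0 = 6
gcd(2,1,3) = 1

Coefficients: [2, 1, 3]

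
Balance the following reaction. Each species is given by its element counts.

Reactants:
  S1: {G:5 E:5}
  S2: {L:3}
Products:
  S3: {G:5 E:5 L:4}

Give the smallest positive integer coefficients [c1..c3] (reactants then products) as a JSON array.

Coefficients: [3, 4, 3]

G: 3·5+4·0 = 15 | 3·5 = 15
E: 3·5+4·0 = 15 | 3·5 = 15
L: 3·0+4·3 = 12 | 3·4 = 12
gcd(3,4,3) = 1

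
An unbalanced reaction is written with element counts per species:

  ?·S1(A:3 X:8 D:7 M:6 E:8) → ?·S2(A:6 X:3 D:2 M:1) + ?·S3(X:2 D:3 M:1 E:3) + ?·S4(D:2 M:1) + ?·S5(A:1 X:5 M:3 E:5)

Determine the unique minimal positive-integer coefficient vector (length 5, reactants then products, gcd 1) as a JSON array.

A: 3·3 = 9 | 1·6+3·0+5·0+3·1 = 9
X: 3·8 = 24 | 1·3+3·2+5·0+3·5 = 24
D: 3·7 = 21 | 1·2+3·3+5·2+3·0 = 21
M: 3·6 = 18 | 1·1+3·1+5·1+3·3 = 18
E: 3·8 = 24 | 1·0+3·3+5·0+3·5 = 24
gcd(3,1,3,5,3) = 1

Coefficients: [3, 1, 3, 5, 3]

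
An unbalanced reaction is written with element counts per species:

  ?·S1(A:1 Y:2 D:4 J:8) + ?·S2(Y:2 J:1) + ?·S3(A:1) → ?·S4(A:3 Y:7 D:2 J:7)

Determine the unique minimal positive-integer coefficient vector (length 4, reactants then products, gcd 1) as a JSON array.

Coefficients: [1, 6, 5, 2]

A: 1·1+6·0+5·1 = 6 | 2·3 = 6
Y: 1·2+6·2+5·0 = 14 | 2·7 = 14
D: 1·4+6·0+5·0 = 4 | 2·2 = 4
J: 1·8+6·1+5·0 = 14 | 2·7 = 14
gcd(1,6,5,2) = 1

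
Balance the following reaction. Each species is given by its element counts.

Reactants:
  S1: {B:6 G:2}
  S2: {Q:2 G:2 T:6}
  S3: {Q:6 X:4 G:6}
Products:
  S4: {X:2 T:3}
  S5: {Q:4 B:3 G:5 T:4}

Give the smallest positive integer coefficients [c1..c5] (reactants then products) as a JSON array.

Q: 3·0+6·2+2·6 = 24 | 4·0+6·4 = 24
B: 3·6+6·0+2·0 = 18 | 4·0+6·3 = 18
X: 3·0+6·0+2·4 = 8 | 4·2+6·0 = 8
G: 3·2+6·2+2·6 = 30 | 4·0+6·5 = 30
T: 3·0+6·6+2·0 = 36 | 4·3+6·4 = 36
gcd(3,6,2,4,6) = 1

Coefficients: [3, 6, 2, 4, 6]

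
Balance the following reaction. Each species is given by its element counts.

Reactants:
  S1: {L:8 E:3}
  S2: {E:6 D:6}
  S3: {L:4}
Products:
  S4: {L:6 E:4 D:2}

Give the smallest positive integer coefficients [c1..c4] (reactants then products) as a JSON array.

L: 4·8+2·0+1·4 = 36 | 6·6 = 36
E: 4·3+2·6+1·0 = 24 | 6·4 = 24
D: 4·0+2·6+1·0 = 12 | 6·2 = 12
gcd(4,2,1,6) = 1

Coefficients: [4, 2, 1, 6]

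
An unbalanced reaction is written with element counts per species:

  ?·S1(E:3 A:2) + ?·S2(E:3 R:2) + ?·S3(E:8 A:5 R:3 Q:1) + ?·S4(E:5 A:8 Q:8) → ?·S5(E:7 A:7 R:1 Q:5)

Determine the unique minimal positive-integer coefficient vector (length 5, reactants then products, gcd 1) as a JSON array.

Coefficients: [3, 1, 1, 3, 5]

E: 3·3+1·3+1·8+3·5 = 35 | 5·7 = 35
A: 3·2+1·0+1·5+3·8 = 35 | 5·7 = 35
R: 3·0+1·2+1·3+3·0 = 5 | 5·1 = 5
Q: 3·0+1·0+1·1+3·8 = 25 | 5·5 = 25
gcd(3,1,1,3,5) = 1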